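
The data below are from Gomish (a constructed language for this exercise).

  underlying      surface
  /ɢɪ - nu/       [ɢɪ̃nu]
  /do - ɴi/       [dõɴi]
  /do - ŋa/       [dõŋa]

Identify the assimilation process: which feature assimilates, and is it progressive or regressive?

The vowel /ɪ/ surfaces as nasalised [ɪ̃] next to the following nasal /n/ — it has acquired the [+nasal] feature of its neighbour.
Likewise in the remaining data: /o/ → [õ] before /ɴ/; /o/ → [õ] before /ŋ/ — each time a vowel is nasalised next to a following nasal.
Because the conditioning nasal is to the right of the vowel that changes, the process is regressive (anticipatory).

regressive nasality assimilation (vowel nasalisation)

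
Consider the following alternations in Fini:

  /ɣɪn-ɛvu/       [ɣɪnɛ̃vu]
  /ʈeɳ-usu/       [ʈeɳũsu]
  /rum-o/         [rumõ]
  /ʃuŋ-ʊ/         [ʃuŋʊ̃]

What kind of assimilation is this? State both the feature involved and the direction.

The vowel /ɛ/ surfaces as nasalised [ɛ̃] next to the preceding nasal /n/ — it has acquired the [+nasal] feature of its neighbour.
The other forms show the same pattern: /u/ → [ũ] after /ɳ/; /o/ → [õ] after /m/; /ʊ/ → [ʊ̃] after /ŋ/ — each time a vowel is nasalised next to a preceding nasal.
Because the conditioning nasal is to the left of the vowel that changes, the process is progressive (perseverative).

progressive nasality assimilation (vowel nasalisation)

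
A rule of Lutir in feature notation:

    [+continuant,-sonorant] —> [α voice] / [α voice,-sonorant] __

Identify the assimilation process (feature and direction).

progressive voicing assimilation

The rule copies [voice] from the environment onto the target, so the assimilating feature is voicing.
Since the environment is written before the underscore, the trigger precedes the target; the direction is progressive.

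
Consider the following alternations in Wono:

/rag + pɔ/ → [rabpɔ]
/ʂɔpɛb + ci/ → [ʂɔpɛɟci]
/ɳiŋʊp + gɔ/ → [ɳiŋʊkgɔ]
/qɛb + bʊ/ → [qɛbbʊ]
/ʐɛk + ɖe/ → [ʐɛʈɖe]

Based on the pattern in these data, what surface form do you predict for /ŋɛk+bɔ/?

[ŋɛpbɔ]

The data show regressive place assimilation: /g/ → [b] before /p/; /b/ → [ɟ] before /c/; /p/ → [k] before /g/; /k/ → [ʈ] before /ɖ/. In each pair only place changes, matching the following consonant, while manner and voice stay constant.
Nothing changes in [qɛbbʊ]: there the adjacent consonants already agree in place (/b/ and /b/ are both bilabial), so this form is consistent with the same rule.
The rule targets /k/ (voiceless velar stop), which sits before the trigger /b/ (bilabial).
Changing only its place to bilabial gives [p] — the voiceless bilabial stop.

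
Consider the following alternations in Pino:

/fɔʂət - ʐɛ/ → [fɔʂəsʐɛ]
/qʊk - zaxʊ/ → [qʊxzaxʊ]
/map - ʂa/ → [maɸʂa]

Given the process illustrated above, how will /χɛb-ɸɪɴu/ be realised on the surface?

The data show regressive manner assimilation: /t/ → [s] before /ʐ/; /k/ → [x] before /z/; /p/ → [ɸ] before /ʂ/. In each pair only manner changes, matching the following consonant, while place and voice stay constant.
The rule targets /b/ (voiced bilabial stop), which sits before the trigger /ɸ/ (fricative).
Changing only its manner to fricative gives [β] — the voiced bilabial fricative.

[χɛβɸɪɴu]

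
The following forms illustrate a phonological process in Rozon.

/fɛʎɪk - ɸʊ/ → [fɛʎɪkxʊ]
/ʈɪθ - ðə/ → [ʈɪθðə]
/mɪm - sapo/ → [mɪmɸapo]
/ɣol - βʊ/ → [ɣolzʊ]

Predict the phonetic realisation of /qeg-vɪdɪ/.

The data show progressive place assimilation: /ɸ/ → [x] after /k/; /s/ → [ɸ] after /m/; /β/ → [z] after /l/. In each pair only place changes, matching the preceding consonant, while manner and voice stay constant.
Nothing changes in [ʈɪθðə]: there the adjacent consonants already agree in place (/ð/ and /θ/ are both dental), so this form is consistent with the same rule.
/v/ is a voiced labiodental fricative. The preceding trigger /g/ is velar, so /v/ must become velar as well.
The voiced velar fricative is [ɣ], so /v/ → [ɣ].

[qegɣɪdɪ]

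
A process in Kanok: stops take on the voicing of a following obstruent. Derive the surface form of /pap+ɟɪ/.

[pabɟɪ]

/p/ is a voiceless bilabial stop. The following trigger /ɟ/ is voiced, so /p/ must become voiced as well.
The voiced bilabial stop is [b], so /p/ → [b].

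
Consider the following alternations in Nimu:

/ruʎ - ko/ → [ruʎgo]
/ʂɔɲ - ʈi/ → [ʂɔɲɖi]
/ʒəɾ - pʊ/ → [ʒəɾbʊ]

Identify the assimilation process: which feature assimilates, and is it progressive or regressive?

progressive voicing assimilation

The segment that alternates is /k/, which surfaces as [g] when adjacent to /ʎ/.
The change voiceless → voiced matches the voicing of the preceding /ʎ/, identifying this as voicing assimilation.
Place and manner are unchanged, so the assimilation is partial, not total.
The other alternating forms pattern the same way: /ʈ/ → [ɖ] after /ɲ/ (voiceless → voiced, matching voiced); /p/ → [b] after /ɾ/ (voiceless → voiced, matching voiced) — only voicing changes, and always toward the preceding segment.
The trigger is the preceding segment, so the direction is progressive (perseverative).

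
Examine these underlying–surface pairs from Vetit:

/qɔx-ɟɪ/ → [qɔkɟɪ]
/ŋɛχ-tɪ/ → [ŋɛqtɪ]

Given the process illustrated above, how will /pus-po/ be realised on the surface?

[putpo]

The data show regressive manner assimilation: /x/ → [k] before /ɟ/; /χ/ → [q] before /t/. In each pair only manner changes, matching the following consonant, while place and voice stay constant.
The rule targets /s/ (voiceless alveolar fricative), which sits before the trigger /p/ (stop).
Changing only its manner to stop gives [t] — the voiceless alveolar stop.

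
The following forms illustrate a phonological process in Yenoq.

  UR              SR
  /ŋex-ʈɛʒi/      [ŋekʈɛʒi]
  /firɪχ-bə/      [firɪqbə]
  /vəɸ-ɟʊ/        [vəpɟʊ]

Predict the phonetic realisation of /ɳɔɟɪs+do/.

[ɳɔɟɪtdo]

The data show regressive manner assimilation: /x/ → [k] before /ʈ/; /χ/ → [q] before /b/; /ɸ/ → [p] before /ɟ/. In each pair only manner changes, matching the following consonant, while place and voice stay constant.
The rule targets /s/ (voiceless alveolar fricative), which sits before the trigger /d/ (stop).
The voiceless alveolar stop is [t], so /s/ → [t].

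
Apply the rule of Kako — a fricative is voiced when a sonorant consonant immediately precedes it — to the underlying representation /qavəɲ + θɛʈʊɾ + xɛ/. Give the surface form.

The rule targets /θ/ (voiceless dental fricative), which sits after the trigger /ɲ/ (voiced).
The voiced dental fricative is [ð], so /θ/ → [ð].
At the second juncture, /x/ likewise becomes [ɣ] adjacent to /ɾ/.

[qavəɲðɛʈʊɾɣɛ]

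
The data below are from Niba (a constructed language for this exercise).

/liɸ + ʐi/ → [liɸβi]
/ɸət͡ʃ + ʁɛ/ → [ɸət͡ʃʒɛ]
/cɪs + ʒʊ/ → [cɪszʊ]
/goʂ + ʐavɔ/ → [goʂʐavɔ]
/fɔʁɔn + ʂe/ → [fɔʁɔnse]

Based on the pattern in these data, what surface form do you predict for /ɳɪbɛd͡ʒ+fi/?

[ɳɪbɛd͡ʒʃi]

The data show progressive place assimilation: /ʐ/ → [β] after /ɸ/; /ʁ/ → [ʒ] after /t͡ʃ/; /ʒ/ → [z] after /s/; /ʂ/ → [s] after /n/. In each pair only place changes, matching the preceding consonant, while manner and voice stay constant.
Nothing changes in [goʂʐavɔ]: there the adjacent consonants already agree in place (/ʐ/ and /ʂ/ are both retroflex), so this form is consistent with the same rule.
/f/ is a voiceless labiodental fricative. The preceding trigger /d͡ʒ/ is postalveolar, so /f/ must become postalveolar as well.
The voiceless postalveolar fricative is [ʃ], so /f/ → [ʃ].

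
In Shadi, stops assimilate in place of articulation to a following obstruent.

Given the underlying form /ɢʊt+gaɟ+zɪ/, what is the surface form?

[ɢʊkgadzɪ]

The rule targets /t/ (voiceless alveolar stop), which sits before the trigger /g/ (velar).
A voiceless velar stop is [k], so the surface segment is [k].
The same rule applies at the second boundary: /ɟ/ → [d] next to /z/.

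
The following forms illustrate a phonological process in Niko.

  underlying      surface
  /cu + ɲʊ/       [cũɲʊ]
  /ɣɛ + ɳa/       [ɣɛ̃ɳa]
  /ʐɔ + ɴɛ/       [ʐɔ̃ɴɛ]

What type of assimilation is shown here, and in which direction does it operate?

regressive nasality assimilation (vowel nasalisation)

The vowel /u/ surfaces as nasalised [ũ] next to the following nasal /ɲ/ — it has acquired the [+nasal] feature of its neighbour.
The other forms show the same pattern: /ɛ/ → [ɛ̃] before /ɳ/; /ɔ/ → [ɔ̃] before /ɴ/ — each time a vowel is nasalised next to a following nasal.
Because the conditioning nasal is to the right of the vowel that changes, the process is regressive (anticipatory).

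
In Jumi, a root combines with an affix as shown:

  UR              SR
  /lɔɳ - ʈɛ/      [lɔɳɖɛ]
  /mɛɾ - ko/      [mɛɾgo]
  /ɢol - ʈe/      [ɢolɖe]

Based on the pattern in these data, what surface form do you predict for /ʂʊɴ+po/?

The data show progressive voicing assimilation: /ʈ/ → [ɖ] after /ɳ/; /k/ → [g] after /ɾ/; /ʈ/ → [ɖ] after /l/. In each pair only voicing changes, matching the preceding consonant, while place and manner stay constant.
/p/ is a voiceless bilabial stop. The preceding trigger /ɴ/ is voiced, so /p/ must become voiced as well.
The voiced bilabial stop is [b], so /p/ → [b].

[ʂʊɴbo]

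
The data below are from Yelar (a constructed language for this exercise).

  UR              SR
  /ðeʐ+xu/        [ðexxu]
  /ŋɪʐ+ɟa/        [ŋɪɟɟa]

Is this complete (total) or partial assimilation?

total assimilation

The segment that alternates is /ʐ/, which surfaces as [x] when adjacent to /x/.
The output [x] is identical to the trigger /x/ — every feature (place, manner, voicing) has been copied — so this is total assimilation.
The remaining alternation confirms this: /ʐ/ → [ɟ] before /ɟ/ — in each case the output is a copy of the following consonant.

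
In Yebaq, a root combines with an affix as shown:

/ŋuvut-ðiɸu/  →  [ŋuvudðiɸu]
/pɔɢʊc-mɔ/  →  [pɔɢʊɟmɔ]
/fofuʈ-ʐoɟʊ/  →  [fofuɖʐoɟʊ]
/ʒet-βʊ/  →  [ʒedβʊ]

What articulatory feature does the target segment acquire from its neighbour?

voicing

Underlying /t/ is realised as [d] next to /ð/; /ð/ itself does not change.
The change voiceless → voiced matches the voicing of the following /ð/, identifying this as voicing assimilation.
The other alternating forms pattern the same way: /c/ → [ɟ] before /m/ (voiceless → voiced, matching voiced); /ʈ/ → [ɖ] before /ʐ/ (voiceless → voiced, matching voiced); /t/ → [d] before /β/ (voiceless → voiced, matching voiced) — only voicing changes, and always toward the following segment.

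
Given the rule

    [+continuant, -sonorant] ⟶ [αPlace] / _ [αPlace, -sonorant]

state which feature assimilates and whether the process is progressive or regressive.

regressive place assimilation

The shared variable α links the value of the place features (abbreviated [Place]) on the target to the same value on the neighbouring segment, so place is the feature that assimilates.
Since the environment is written after the underscore, the trigger follows the target; the direction is regressive.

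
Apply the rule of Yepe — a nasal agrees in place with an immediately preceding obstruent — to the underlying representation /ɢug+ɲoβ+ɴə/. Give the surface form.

/ɲ/ is a voiced palatal nasal. The preceding trigger /g/ is velar, so /ɲ/ must become velar as well.
A voiced velar nasal is [ŋ], so the surface segment is [ŋ].
At the second juncture, /ɴ/ likewise becomes [m] adjacent to /β/.

[ɢugŋoβmə]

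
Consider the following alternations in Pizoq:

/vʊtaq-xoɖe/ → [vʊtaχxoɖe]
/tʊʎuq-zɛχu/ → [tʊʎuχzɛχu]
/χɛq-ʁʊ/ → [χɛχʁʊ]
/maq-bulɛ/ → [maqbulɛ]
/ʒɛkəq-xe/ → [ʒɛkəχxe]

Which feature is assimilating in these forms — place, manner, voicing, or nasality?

manner

The segment that alternates is /q/, which surfaces as [χ] when adjacent to /x/.
The change stop → fricative matches the manner of the following /x/, identifying this as manner assimilation.
Checking the remaining alternations: /q/ → [χ] before /z/ (stop → fricative, matching a fricative); /q/ → [χ] before /ʁ/ (stop → fricative, matching a fricative) — only manner changes, and always toward the following segment.
Nothing changes in [maqbulɛ]: there the adjacent consonants already agree in manner (/q/ and /b/ are both stops), so this form is consistent with the same rule.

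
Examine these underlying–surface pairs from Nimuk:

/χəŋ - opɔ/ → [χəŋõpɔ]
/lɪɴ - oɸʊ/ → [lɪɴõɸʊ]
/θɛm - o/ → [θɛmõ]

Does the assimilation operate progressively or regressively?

The vowel /o/ surfaces as nasalised [õ] next to the preceding nasal /ŋ/ — it has acquired the [+nasal] feature of its neighbour.
The other forms show the same pattern: /o/ → [õ] after /ɴ/; /o/ → [õ] after /m/ — each time a vowel is nasalised next to a preceding nasal.
Because the conditioning nasal is to the left of the vowel that changes, the process is progressive (perseverative).

progressive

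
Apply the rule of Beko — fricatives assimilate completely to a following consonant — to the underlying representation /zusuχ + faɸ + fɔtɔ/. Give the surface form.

[zusuffaffɔtɔ]

/χ/ is the segment targeted by the rule; it sits immediately before /f/, so it assimilates completely and surfaces as [f].
The same rule applies at the second boundary: /ɸ/ → [f] next to /f/.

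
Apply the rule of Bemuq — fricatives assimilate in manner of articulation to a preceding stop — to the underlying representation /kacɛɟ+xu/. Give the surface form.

The rule targets /x/ (voiceless velar fricative), which sits after the trigger /ɟ/ (stop).
Changing only its manner to stop gives [k] — the voiceless velar stop.

[kacɛɟku]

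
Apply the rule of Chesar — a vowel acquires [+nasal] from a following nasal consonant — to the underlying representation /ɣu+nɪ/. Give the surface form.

/u/ sits next to the nasal /n/ and is therefore nasalised to [ũ].

[ɣũnɪ]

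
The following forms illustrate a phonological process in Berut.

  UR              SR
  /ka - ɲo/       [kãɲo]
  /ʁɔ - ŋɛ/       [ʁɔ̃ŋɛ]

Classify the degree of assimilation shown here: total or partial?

The vowel /a/ surfaces as nasalised [ã] next to the following nasal /ɲ/ — it has acquired the [+nasal] feature of its neighbour.
Likewise in the remaining data: /ɔ/ → [ɔ̃] before /ŋ/ — each time a vowel is nasalised next to a following nasal.

partial assimilation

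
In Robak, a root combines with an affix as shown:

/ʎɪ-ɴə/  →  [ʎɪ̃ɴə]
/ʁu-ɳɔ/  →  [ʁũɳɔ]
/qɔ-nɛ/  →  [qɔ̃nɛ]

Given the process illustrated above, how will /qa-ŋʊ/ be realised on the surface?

The data show regressive nasality assimilation (vowel nasalisation): /ɪ/ → [ɪ̃] before /ɴ/; /u/ → [ũ] before /ɳ/; /ɔ/ → [ɔ̃] before /n/ — a vowel is nasalised by an immediately following nasal consonant.
The vowel /a/ is adjacent to the following nasal /ŋ/, so it acquires [+nasal] and surfaces as [ã].

[qãŋʊ]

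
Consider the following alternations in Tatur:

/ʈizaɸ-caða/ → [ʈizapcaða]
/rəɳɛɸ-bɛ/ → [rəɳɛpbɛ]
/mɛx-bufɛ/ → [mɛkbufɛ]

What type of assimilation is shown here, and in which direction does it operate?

Comparing underlying and surface forms, /ɸ/ → [p] is the alternation; the neighbouring /c/ is constant.
/ɸ/ is a fricative while /c/ is a stop; the output [p] is a stop, matching the trigger — so the feature that spreads is manner.
Place and voice are unchanged, so the assimilation is partial, not total.
The same holds elsewhere in the data: /ɸ/ → [p] before /b/ (fricative → stop, matching a stop); /x/ → [k] before /b/ (fricative → stop, matching a stop) — only manner changes, and always toward the following segment.
Since the segment that changes precedes the conditioning segment, the assimilation is regressive.

regressive manner assimilation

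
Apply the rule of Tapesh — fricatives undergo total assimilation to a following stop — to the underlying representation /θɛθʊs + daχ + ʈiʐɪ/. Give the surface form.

[θɛθʊddaʈʈiʐɪ]

/s/ is the segment targeted by the rule; it sits immediately before /d/, so it assimilates completely and surfaces as [d].
At the second juncture, /χ/ likewise becomes [ʈ] adjacent to /ʈ/.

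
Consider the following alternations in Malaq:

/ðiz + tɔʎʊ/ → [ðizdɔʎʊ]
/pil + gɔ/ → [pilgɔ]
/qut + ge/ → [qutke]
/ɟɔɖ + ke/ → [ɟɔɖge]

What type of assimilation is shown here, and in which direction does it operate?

progressive voicing assimilation

Underlying /t/ is realised as [d] next to /z/; /z/ itself does not change.
The change voiceless → voiced matches the voicing of the preceding /z/, identifying this as voicing assimilation.
Place and manner are unchanged, so the assimilation is partial, not total.
Checking the remaining alternations: /g/ → [k] after /t/ (voiced → voiceless, matching voiceless); /k/ → [g] after /ɖ/ (voiceless → voiced, matching voiced) — only voicing changes, and always toward the preceding segment.
Nothing changes in [pilgɔ]: there the adjacent consonants already agree in voicing (/g/ and /l/ are both voiced), so this form is consistent with the same rule.
Since the segment that changes follows the conditioning segment, the assimilation is progressive.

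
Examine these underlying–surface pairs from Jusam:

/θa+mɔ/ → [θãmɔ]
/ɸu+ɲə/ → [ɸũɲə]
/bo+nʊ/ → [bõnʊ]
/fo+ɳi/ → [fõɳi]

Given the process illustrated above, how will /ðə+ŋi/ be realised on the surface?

[ðə̃ŋi]

The data show regressive nasality assimilation (vowel nasalisation): /a/ → [ã] before /m/; /u/ → [ũ] before /ɲ/; /o/ → [õ] before /n/; /o/ → [õ] before /ɳ/ — a vowel is nasalised by an immediately following nasal consonant.
/ə/ sits next to the nasal /ŋ/ and is therefore nasalised to [ə̃].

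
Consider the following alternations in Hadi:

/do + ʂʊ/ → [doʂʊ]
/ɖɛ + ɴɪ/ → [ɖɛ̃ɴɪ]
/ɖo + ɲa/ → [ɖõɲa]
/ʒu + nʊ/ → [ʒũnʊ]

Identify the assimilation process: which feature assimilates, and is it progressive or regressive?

The vowel /ɛ/ surfaces as nasalised [ɛ̃] next to the following nasal /ɴ/ — it has acquired the [+nasal] feature of its neighbour.
The other forms show the same pattern: /o/ → [õ] before /ɲ/; /u/ → [ũ] before /n/ — each time a vowel is nasalised next to a following nasal.
No change occurs in [doʂʊ] because the vowel at the boundary is adjacent to an oral consonant, not a nasal (/o/ next to /ʂ/).
Because the conditioning nasal is to the right of the vowel that changes, the process is regressive (anticipatory).

regressive nasality assimilation (vowel nasalisation)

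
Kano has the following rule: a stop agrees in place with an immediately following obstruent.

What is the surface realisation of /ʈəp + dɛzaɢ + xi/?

The rule targets /p/ (voiceless bilabial stop), which sits before the trigger /d/ (alveolar).
The voiceless alveolar stop is [t], so /p/ → [t].
At the second juncture, /ɢ/ likewise becomes [g] adjacent to /x/.

[ʈətdɛzagxi]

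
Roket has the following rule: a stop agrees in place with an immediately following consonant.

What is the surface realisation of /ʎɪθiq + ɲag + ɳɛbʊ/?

/q/ is a voiceless uvular stop. The following trigger /ɲ/ is palatal, so /q/ must become palatal as well.
The voiceless palatal stop is [c], so /q/ → [c].
The same rule applies at the second boundary: /g/ → [ɖ] next to /ɳ/.

[ʎɪθicɲaɖɳɛbʊ]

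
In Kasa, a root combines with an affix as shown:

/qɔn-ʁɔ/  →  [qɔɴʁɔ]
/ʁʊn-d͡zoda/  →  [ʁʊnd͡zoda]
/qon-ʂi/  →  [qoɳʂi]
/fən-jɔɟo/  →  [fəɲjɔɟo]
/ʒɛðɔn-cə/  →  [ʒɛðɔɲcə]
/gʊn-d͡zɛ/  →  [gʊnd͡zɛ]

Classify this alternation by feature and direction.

regressive place assimilation

Underlying /n/ is realised as [ɴ] next to /ʁ/; /ʁ/ itself does not change.
The change alveolar → uvular matches the place of the following /ʁ/, identifying this as place assimilation.
Manner and voice are unchanged, so the assimilation is partial, not total.
The other alternating forms pattern the same way: /n/ → [ɳ] before /ʂ/ (alveolar → retroflex, matching retroflex); /n/ → [ɲ] before /j/ (alveolar → palatal, matching palatal); /n/ → [ɲ] before /c/ (alveolar → palatal, matching palatal) — only place changes, and always toward the following segment.
No alternation appears in [ʁʊnd͡zoda], [gʊnd͡zɛ]: there the adjacent consonants already agree in place (/n/ and /d͡z/ are both alveolar; /n/ and /d͡z/ are both alveolar), so these forms are consistent with the same rule.
Since the segment that changes precedes the conditioning segment, the assimilation is regressive.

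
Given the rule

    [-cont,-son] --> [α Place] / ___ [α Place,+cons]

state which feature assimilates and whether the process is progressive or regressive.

The rule copies the place features (abbreviated [Place]) from the environment onto the target, so the assimilating feature is place.
Since the environment is written after the underscore, the trigger follows the target; the direction is regressive.

regressive place assimilation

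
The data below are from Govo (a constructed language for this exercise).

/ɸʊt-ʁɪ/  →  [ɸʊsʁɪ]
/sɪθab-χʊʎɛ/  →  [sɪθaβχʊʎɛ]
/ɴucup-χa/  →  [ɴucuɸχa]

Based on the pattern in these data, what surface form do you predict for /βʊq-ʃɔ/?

The data show regressive manner assimilation: /t/ → [s] before /ʁ/; /b/ → [β] before /χ/; /p/ → [ɸ] before /χ/. In each pair only manner changes, matching the following consonant, while place and voice stay constant.
/q/ is a voiceless uvular stop. The following trigger /ʃ/ is a fricative, so /q/ must become a fricative as well.
The voiceless uvular fricative is [χ], so /q/ → [χ].

[βʊχʃɔ]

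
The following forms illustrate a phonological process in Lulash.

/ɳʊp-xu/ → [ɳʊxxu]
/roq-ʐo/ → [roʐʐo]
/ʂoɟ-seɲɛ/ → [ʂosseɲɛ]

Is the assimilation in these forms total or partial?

Underlying /p/ is realised as [x] next to /x/; /x/ itself does not change.
The output [x] is identical to the trigger /x/ — every feature (place, manner, voicing) has been copied — so this is total assimilation.
The other forms behave the same way: /q/ → [ʐ] before /ʐ/; /ɟ/ → [s] before /s/ — in each case the output is a copy of the following consonant.

total assimilation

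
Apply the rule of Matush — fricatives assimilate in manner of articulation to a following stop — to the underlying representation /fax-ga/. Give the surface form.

[fakga]

The rule targets /x/ (voiceless velar fricative), which sits before the trigger /g/ (stop).
A voiceless velar stop is [k], so the surface segment is [k].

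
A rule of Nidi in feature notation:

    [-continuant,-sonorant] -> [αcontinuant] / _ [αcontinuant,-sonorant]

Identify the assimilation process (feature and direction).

regressive manner assimilation

The rule copies [continuant] (continuancy) from the environment onto the target stops; since [±continuant] encodes the stop/fricative manner contrast, the assimilating dimension is manner.
Since the environment is written after the underscore, the trigger follows the target; the direction is regressive.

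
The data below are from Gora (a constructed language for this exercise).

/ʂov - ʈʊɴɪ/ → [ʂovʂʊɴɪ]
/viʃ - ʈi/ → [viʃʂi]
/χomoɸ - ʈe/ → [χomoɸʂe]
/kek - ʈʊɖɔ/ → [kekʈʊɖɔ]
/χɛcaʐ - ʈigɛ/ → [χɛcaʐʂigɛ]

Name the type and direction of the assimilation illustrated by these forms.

The segment that alternates is /ʈ/, which surfaces as [ʂ] when adjacent to /v/.
The change stop → fricative matches the manner of the preceding /v/, identifying this as manner assimilation.
Place and voice are unchanged, so the assimilation is partial, not total.
Checking the remaining alternations: /ʈ/ → [ʂ] after /ʃ/ (stop → fricative, matching a fricative); /ʈ/ → [ʂ] after /ɸ/ (stop → fricative, matching a fricative); /ʈ/ → [ʂ] after /ʐ/ (stop → fricative, matching a fricative) — only manner changes, and always toward the preceding segment.
No alternation appears in [kekʈʊɖɔ]: there the adjacent consonants already agree in manner (/ʈ/ and /k/ are both stops), so this form is consistent with the same rule.
Since the segment that changes follows the conditioning segment, the assimilation is progressive.

progressive manner assimilation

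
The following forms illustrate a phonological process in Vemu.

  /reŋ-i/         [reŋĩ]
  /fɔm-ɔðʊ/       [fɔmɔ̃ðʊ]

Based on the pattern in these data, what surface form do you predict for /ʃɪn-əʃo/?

[ʃɪnə̃ʃo]

The data show progressive nasality assimilation (vowel nasalisation): /i/ → [ĩ] after /ŋ/; /ɔ/ → [ɔ̃] after /m/ — a vowel is nasalised by an immediately preceding nasal consonant.
The vowel /ə/ is adjacent to the preceding nasal /n/, so it acquires [+nasal] and surfaces as [ə̃].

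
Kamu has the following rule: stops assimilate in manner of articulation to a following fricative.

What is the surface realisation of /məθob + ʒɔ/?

The rule targets /b/ (voiced bilabial stop), which sits before the trigger /ʒ/ (fricative).
The voiced bilabial fricative is [β], so /b/ → [β].

[məθoβʒɔ]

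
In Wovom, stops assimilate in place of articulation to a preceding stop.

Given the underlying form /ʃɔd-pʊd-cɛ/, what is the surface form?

[ʃɔdtʊdtɛ]

The rule targets /p/ (voiceless bilabial stop), which sits after the trigger /d/ (alveolar).
The voiceless alveolar stop is [t], so /p/ → [t].
The same rule applies at the second boundary: /c/ → [t] next to /d/.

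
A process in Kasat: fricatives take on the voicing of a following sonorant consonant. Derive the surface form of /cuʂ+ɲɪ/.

/ʂ/ is a voiceless retroflex fricative. The following trigger /ɲ/ is voiced, so /ʂ/ must become voiced as well.
Changing only its voicing to voiced gives [ʐ] — the voiced retroflex fricative.

[cuʐɲɪ]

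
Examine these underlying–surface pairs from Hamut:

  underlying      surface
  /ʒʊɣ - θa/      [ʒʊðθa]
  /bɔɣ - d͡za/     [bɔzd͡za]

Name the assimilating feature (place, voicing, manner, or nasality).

place

Underlying /ɣ/ is realised as [ð] next to /θ/; /θ/ itself does not change.
/ɣ/ is velar while /θ/ is dental; the output [ð] is dental, matching the trigger — so the feature that spreads is place.
The other alternating form patterns the same way: /ɣ/ → [z] before /d͡z/ (velar → alveolar, matching alveolar) — only place changes, and always toward the following segment.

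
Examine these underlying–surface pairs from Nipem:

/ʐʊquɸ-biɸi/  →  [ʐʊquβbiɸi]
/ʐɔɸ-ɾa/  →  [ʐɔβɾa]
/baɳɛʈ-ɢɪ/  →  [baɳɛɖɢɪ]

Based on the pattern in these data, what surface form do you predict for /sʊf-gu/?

[sʊvgu]

The data show regressive voicing assimilation: /ɸ/ → [β] before /b/; /ɸ/ → [β] before /ɾ/; /ʈ/ → [ɖ] before /ɢ/. In each pair only voicing changes, matching the following consonant, while place and manner stay constant.
The rule targets /f/ (voiceless labiodental fricative), which sits before the trigger /g/ (voiced).
A voiced labiodental fricative is [v], so the surface segment is [v].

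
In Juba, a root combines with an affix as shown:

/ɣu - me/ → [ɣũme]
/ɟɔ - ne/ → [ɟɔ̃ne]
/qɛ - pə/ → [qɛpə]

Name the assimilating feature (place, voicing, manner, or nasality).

The vowel /u/ surfaces as nasalised [ũ] next to the following nasal /m/ — it has acquired the [+nasal] feature of its neighbour.
The other form shows the same pattern: /ɔ/ → [ɔ̃] before /n/ — each time a vowel is nasalised next to a following nasal.
No change occurs in [qɛpə] because the vowel at the boundary is adjacent to an oral consonant, not a nasal (/ɛ/ next to /p/).

nasality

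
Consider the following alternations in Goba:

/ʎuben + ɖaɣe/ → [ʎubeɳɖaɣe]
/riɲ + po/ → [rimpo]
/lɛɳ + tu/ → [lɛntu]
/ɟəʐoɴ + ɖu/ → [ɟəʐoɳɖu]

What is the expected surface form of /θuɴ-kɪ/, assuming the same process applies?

[θuŋkɪ]

The data show regressive place assimilation: /n/ → [ɳ] before /ɖ/; /ɲ/ → [m] before /p/; /ɳ/ → [n] before /t/; /ɴ/ → [ɳ] before /ɖ/. In each pair only place changes, matching the following consonant, while manner and voice stay constant.
/ɴ/ is a voiced uvular nasal. The following trigger /k/ is velar, so /ɴ/ must become velar as well.
The voiced velar nasal is [ŋ], so /ɴ/ → [ŋ].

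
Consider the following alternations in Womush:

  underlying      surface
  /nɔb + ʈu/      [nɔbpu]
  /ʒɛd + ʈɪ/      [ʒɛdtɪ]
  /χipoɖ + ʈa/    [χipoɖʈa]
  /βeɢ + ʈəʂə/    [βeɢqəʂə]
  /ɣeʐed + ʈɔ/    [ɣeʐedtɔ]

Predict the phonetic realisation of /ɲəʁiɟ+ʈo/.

The data show progressive place assimilation: /ʈ/ → [p] after /b/; /ʈ/ → [t] after /d/; /ʈ/ → [q] after /ɢ/. In each pair only place changes, matching the preceding consonant, while manner and voice stay constant.
Nothing changes in [χipoɖʈa]: there the adjacent consonants already agree in place (/ʈ/ and /ɖ/ are both retroflex), so this form is consistent with the same rule.
The rule targets /ʈ/ (voiceless retroflex stop), which sits after the trigger /ɟ/ (palatal).
The voiceless palatal stop is [c], so /ʈ/ → [c].

[ɲəʁiɟco]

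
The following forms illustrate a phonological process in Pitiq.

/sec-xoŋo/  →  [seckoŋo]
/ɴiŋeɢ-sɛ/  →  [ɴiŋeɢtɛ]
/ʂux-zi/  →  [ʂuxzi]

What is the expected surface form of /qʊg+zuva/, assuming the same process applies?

The data show progressive manner assimilation: /x/ → [k] after /c/; /s/ → [t] after /ɢ/. In each pair only manner changes, matching the preceding consonant, while place and voice stay constant.
No alternation appears in [ʂuxzi]: there the adjacent consonants already agree in manner (/z/ and /x/ are both fricatives), so this form is consistent with the same rule.
The rule targets /z/ (voiced alveolar fricative), which sits after the trigger /g/ (stop).
The voiced alveolar stop is [d], so /z/ → [d].

[qʊgduva]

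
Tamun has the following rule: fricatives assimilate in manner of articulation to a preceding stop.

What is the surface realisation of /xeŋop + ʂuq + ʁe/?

[xeŋopʈuqɢe]

/ʂ/ is a voiceless retroflex fricative. The preceding trigger /p/ is a stop, so /ʂ/ must become a stop as well.
Changing only its manner to stop gives [ʈ] — the voiceless retroflex stop.
At the second juncture, /ʁ/ likewise becomes [ɢ] adjacent to /q/.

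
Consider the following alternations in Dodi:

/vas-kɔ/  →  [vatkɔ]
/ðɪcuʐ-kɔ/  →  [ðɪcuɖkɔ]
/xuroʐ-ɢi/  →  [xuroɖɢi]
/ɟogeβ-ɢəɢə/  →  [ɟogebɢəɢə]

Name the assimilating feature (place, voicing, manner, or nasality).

manner

Underlying /s/ is realised as [t] next to /k/; /k/ itself does not change.
The change fricative → stop matches the manner of the following /k/, identifying this as manner assimilation.
Checking the remaining alternations: /ʐ/ → [ɖ] before /k/ (fricative → stop, matching a stop); /ʐ/ → [ɖ] before /ɢ/ (fricative → stop, matching a stop); /β/ → [b] before /ɢ/ (fricative → stop, matching a stop) — only manner changes, and always toward the following segment.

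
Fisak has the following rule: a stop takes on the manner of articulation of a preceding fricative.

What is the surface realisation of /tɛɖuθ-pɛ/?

[tɛɖuθɸɛ]

/p/ is a voiceless bilabial stop. The preceding trigger /θ/ is a fricative, so /p/ must become a fricative as well.
The voiceless bilabial fricative is [ɸ], so /p/ → [ɸ].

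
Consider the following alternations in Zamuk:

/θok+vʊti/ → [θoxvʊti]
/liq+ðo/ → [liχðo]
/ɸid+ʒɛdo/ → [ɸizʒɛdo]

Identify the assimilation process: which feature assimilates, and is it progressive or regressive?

regressive manner assimilation

Comparing underlying and surface forms, /k/ → [x] is the alternation; the neighbouring /v/ is constant.
/k/ is a stop while /v/ is a fricative; the output [x] is a fricative, matching the trigger — so the feature that spreads is manner.
Place and voice are unchanged, so the assimilation is partial, not total.
The other alternating forms pattern the same way: /q/ → [χ] before /ð/ (stop → fricative, matching a fricative); /d/ → [z] before /ʒ/ (stop → fricative, matching a fricative) — only manner changes, and always toward the following segment.
The trigger is the following segment, so the direction is regressive (anticipatory).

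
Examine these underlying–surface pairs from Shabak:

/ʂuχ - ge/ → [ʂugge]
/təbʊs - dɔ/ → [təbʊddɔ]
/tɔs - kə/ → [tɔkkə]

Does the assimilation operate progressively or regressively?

Comparing underlying and surface forms, /χ/ → [g] is the alternation; the neighbouring /g/ is constant.
The output [g] is identical to the trigger /g/ — every feature (place, manner, voicing) has been copied — so this is total assimilation.
The other forms behave the same way: /s/ → [d] before /d/; /s/ → [k] before /k/ — in each case the output is a copy of the following consonant.
The trigger is the following segment, so the direction is regressive (anticipatory).

regressive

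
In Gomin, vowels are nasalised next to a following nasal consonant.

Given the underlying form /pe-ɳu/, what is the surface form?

The vowel /e/ is adjacent to the following nasal /ɳ/, so it acquires [+nasal] and surfaces as [ẽ].

[pẽɳu]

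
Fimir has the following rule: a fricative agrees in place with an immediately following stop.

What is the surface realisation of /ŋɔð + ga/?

/ð/ is a voiced dental fricative. The following trigger /g/ is velar, so /ð/ must become velar as well.
A voiced velar fricative is [ɣ], so the surface segment is [ɣ].

[ŋɔɣga]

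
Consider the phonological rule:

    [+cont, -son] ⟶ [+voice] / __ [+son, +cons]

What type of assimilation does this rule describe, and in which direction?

regressive voicing assimilation

The structural change is [+voice], and the conditioning segment [+son, +cons] (a sonorant consonant) is itself voiced, so the target comes to share the voicing of its neighbour — voicing assimilation.
The conditioning segment sits to the right of the focus bar, meaning the trigger follows the segment that changes — regressive assimilation.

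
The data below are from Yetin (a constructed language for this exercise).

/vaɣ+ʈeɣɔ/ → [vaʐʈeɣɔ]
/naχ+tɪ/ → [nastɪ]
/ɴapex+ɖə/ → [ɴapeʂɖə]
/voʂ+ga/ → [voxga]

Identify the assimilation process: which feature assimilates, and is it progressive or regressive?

regressive place assimilation

The segment that alternates is /ɣ/, which surfaces as [ʐ] when adjacent to /ʈ/.
/ɣ/ is velar while /ʈ/ is retroflex; the output [ʐ] is retroflex, matching the trigger — so the feature that spreads is place.
Manner and voice are unchanged, so the assimilation is partial, not total.
The same holds elsewhere in the data: /χ/ → [s] before /t/ (uvular → alveolar, matching alveolar); /x/ → [ʂ] before /ɖ/ (velar → retroflex, matching retroflex); /ʂ/ → [x] before /g/ (retroflex → velar, matching velar) — only place changes, and always toward the following segment.
Since the segment that changes precedes the conditioning segment, the assimilation is regressive.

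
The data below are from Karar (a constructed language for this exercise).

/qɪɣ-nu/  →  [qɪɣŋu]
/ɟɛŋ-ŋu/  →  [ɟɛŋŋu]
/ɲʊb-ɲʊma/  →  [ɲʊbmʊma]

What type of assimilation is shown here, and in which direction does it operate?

progressive place assimilation

Underlying /n/ is realised as [ŋ] next to /ɣ/; /ɣ/ itself does not change.
/n/ is alveolar while /ɣ/ is velar; the output [ŋ] is velar, matching the trigger — so the feature that spreads is place.
Manner and voice are unchanged, so the assimilation is partial, not total.
The other alternating form patterns the same way: /ɲ/ → [m] after /b/ (palatal → bilabial, matching bilabial) — only place changes, and always toward the preceding segment.
Nothing changes in [ɟɛŋŋu]: there the adjacent consonants already agree in place (/ŋ/ and /ŋ/ are both velar), so this form is consistent with the same rule.
Since the segment that changes follows the conditioning segment, the assimilation is progressive.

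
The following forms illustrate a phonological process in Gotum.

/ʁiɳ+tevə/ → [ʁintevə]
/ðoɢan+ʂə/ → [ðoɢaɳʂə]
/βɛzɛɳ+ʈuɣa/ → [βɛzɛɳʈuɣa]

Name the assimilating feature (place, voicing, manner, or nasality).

place

The segment that alternates is /ɳ/, which surfaces as [n] when adjacent to /t/.
The change retroflex → alveolar matches the place of the following /t/, identifying this as place assimilation.
The same holds elsewhere in the data: /n/ → [ɳ] before /ʂ/ (alveolar → retroflex, matching retroflex) — only place changes, and always toward the following segment.
Nothing changes in [βɛzɛɳʈuɣa]: there the adjacent consonants already agree in place (/ɳ/ and /ʈ/ are both retroflex), so this form is consistent with the same rule.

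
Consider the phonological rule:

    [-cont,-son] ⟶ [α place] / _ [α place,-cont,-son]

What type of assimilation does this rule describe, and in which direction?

regressive place assimilation

The rule copies the place features (abbreviated [place]) from the environment onto the target, so the assimilating feature is place.
Since the environment is written after the underscore, the trigger follows the target; the direction is regressive.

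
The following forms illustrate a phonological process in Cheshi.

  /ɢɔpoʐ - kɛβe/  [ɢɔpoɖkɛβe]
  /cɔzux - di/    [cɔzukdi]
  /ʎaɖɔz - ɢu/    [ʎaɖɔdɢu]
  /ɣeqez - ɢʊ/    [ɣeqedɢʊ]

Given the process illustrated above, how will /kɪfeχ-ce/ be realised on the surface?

The data show regressive manner assimilation: /ʐ/ → [ɖ] before /k/; /x/ → [k] before /d/; /z/ → [d] before /ɢ/. In each pair only manner changes, matching the following consonant, while place and voice stay constant.
/χ/ is a voiceless uvular fricative. The following trigger /c/ is a stop, so /χ/ must become a stop as well.
The voiceless uvular stop is [q], so /χ/ → [q].

[kɪfeqce]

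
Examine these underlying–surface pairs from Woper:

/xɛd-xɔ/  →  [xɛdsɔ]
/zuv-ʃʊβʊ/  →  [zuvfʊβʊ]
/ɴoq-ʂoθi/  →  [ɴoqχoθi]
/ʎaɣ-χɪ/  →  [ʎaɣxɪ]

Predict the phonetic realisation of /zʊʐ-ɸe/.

[zʊʐʂe]

The data show progressive place assimilation: /x/ → [s] after /d/; /ʃ/ → [f] after /v/; /ʂ/ → [χ] after /q/; /χ/ → [x] after /ɣ/. In each pair only place changes, matching the preceding consonant, while manner and voice stay constant.
/ɸ/ is a voiceless bilabial fricative. The preceding trigger /ʐ/ is retroflex, so /ɸ/ must become retroflex as well.
A voiceless retroflex fricative is [ʂ], so the surface segment is [ʂ].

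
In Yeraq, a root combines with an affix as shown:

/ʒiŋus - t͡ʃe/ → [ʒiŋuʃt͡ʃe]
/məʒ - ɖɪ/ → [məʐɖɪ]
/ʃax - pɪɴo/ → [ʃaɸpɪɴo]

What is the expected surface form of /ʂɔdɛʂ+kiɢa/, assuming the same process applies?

[ʂɔdɛxkiɢa]

The data show regressive place assimilation: /s/ → [ʃ] before /t͡ʃ/; /ʒ/ → [ʐ] before /ɖ/; /x/ → [ɸ] before /p/. In each pair only place changes, matching the following consonant, while manner and voice stay constant.
/ʂ/ is a voiceless retroflex fricative. The following trigger /k/ is velar, so /ʂ/ must become velar as well.
A voiceless velar fricative is [x], so the surface segment is [x].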